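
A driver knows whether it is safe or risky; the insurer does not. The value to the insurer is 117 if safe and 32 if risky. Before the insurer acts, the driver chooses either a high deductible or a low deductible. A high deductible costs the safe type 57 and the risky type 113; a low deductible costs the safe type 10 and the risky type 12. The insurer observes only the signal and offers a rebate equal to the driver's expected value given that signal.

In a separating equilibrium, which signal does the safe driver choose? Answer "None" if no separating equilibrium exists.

Try safe → high deductible, risky → low deductible:
  If types separate, high deductible earns payment 117 and low deductible earns 32.
  Safe: high deductible gives 117 − 57 = 60; low deductible gives 32 − 10 = 22. No deviation. ✓
  Risky: low deductible gives 32 − 12 = 20; high deductible gives 117 − 113 = 4. No deviation. ✓
Both hold — the safe type sends high deductible.

high deductible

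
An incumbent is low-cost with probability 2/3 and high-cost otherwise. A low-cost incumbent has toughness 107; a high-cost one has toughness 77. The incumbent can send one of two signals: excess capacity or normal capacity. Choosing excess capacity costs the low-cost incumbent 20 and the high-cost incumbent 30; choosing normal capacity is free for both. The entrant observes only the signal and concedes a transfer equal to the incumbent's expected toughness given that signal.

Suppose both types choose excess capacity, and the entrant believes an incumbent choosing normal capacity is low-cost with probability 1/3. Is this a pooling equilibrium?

At the pooled signal (excess capacity) the entrant holds the prior 2/3 and pays 2/3·107 + 1/3·77 = 97. Off-path (normal capacity) belief 1/3 gives 1/3·107 + 2/3·77 = 87.
Low-cost: excess capacity gives 97 − 20 = 77; normal capacity gives 87 − 0 = 87. Deviates. ✗
High-cost: excess capacity gives 97 − 30 = 67; normal capacity gives 87 − 0 = 87. Deviates. ✗

No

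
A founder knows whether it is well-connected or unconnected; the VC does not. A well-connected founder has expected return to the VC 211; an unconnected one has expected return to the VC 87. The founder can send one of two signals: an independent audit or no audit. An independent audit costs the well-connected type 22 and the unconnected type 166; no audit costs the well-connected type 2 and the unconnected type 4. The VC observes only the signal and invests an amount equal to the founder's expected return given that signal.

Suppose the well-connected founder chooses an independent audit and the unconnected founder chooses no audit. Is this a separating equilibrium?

Yes

If types separate, audit earns payment 211 and no audit earns 87.
Well-connected: audit gives 211 − 22 = 189; no audit gives 87 − 2 = 85. No deviation. ✓
Unconnected: no audit gives 87 − 4 = 83; audit gives 211 − 166 = 45. No deviation. ✓
Both incentive constraints hold.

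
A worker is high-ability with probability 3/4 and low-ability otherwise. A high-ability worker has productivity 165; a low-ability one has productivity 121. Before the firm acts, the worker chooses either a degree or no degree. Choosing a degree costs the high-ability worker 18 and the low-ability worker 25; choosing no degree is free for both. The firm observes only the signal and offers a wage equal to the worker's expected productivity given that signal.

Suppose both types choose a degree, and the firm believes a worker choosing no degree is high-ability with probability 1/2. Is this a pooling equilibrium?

At the pooled signal (degree) the firm holds the prior 3/4 and pays 3/4·165 + 1/4·121 = 154. Off-path (no degree) belief 1/2 gives 1/2·165 + 1/2·121 = 143.
High-ability: degree gives 154 − 18 = 136; no degree gives 143 − 0 = 143. Deviates. ✗
Low-ability: degree gives 154 − 25 = 129; no degree gives 143 − 0 = 143. Deviates. ✗

No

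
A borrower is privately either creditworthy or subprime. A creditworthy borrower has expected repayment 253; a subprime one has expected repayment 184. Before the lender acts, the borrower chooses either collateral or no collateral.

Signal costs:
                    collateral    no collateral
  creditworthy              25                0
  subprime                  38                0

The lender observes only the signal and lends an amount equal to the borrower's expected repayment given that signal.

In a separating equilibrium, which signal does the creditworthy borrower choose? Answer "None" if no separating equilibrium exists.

Try creditworthy → collateral, subprime → no collateral:
  If types separate, collateral earns payment 253 and no collateral earns 184.
  Creditworthy: collateral gives 253 − 25 = 228; no collateral gives 184 − 0 = 184. No deviation. ✓
  Subprime: no collateral gives 184 − 0 = 184; collateral gives 253 − 38 = 215. Would deviate. ✗
Try creditworthy → no collateral, subprime → collateral:
  If types separate, no collateral earns payment 253 and collateral earns 184.
  Creditworthy: no collateral gives 253 − 0 = 253; collateral gives 184 − 25 = 159. No deviation. ✓
  Subprime: collateral gives 184 − 38 = 146; no collateral gives 253 − 0 = 253. Would deviate. ✗
Neither assignment is incentive-compatible.

None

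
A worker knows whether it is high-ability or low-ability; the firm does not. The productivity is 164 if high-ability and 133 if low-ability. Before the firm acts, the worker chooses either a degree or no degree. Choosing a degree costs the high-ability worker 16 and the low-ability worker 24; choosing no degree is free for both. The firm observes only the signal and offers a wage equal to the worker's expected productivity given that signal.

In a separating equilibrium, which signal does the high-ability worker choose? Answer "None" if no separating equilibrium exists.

None

Try high-ability → degree, low-ability → no degree:
  Under separation the firm infers type exactly: degree → high-ability (pays 164), no degree → low-ability (pays 133).
  High-ability: degree gives 164 − 16 = 148; no degree gives 133 − 0 = 133. No deviation. ✓
  Low-ability: no degree gives 133 − 0 = 133; degree gives 164 − 24 = 140. Would deviate. ✗
Try high-ability → no degree, low-ability → degree:
  Under separation the firm infers type exactly: no degree → high-ability (pays 164), degree → low-ability (pays 133).
  High-ability: no degree gives 164 − 0 = 164; degree gives 133 − 16 = 117. No deviation. ✓
  Low-ability: degree gives 133 − 24 = 109; no degree gives 164 − 0 = 164. Would deviate. ✗
Neither assignment is incentive-compatible.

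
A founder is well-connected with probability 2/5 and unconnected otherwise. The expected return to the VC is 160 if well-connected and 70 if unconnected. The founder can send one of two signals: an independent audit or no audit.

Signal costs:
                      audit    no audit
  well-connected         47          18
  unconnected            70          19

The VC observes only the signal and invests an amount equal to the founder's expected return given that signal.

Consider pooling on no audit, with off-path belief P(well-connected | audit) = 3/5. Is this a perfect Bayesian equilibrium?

Yes

On the equilibrium path (no audit) the VC holds the prior 2/5 and pays 2/5·160 + 3/5·70 = 106. Off-path (audit) belief 3/5 gives 3/5·160 + 2/5·70 = 124.
Well-connected: no audit gives 106 − 18 = 88; audit gives 124 − 47 = 77. Stays. ✓
Unconnected: no audit gives 106 − 19 = 87; audit gives 124 − 70 = 54. Stays. ✓
Beliefs are Bayes-consistent on-path and both types best-respond.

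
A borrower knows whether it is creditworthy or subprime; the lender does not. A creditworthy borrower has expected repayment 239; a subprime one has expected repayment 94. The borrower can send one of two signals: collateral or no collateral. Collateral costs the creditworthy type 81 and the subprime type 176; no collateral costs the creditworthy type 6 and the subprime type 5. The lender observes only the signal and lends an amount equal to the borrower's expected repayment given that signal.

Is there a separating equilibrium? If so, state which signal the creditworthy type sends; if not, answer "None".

Try creditworthy → collateral, subprime → no collateral:
  If types separate, collateral earns payment 239 and no collateral earns 94.
  Creditworthy: collateral gives 239 − 81 = 158; no collateral gives 94 − 6 = 88. No deviation. ✓
  Subprime: no collateral gives 94 − 5 = 89; collateral gives 239 − 176 = 63. No deviation. ✓
Both hold — the creditworthy type sends collateral.

collateral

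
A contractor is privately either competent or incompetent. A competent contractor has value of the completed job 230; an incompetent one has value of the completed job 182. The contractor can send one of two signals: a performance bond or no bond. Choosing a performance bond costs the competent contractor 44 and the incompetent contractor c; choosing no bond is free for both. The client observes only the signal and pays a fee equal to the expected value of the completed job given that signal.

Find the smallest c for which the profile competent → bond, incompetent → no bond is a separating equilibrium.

Under separation: bond → competent (pays 230); no bond → incompetent (pays 182).
Competent: 230 − 44 = 186 ≥ 182 − 0 = 182. Holds regardless of c. ✓
Incompetent: 182 − 0 ≥ 230 − c, so c ≥ 230 − 182 = 48.

48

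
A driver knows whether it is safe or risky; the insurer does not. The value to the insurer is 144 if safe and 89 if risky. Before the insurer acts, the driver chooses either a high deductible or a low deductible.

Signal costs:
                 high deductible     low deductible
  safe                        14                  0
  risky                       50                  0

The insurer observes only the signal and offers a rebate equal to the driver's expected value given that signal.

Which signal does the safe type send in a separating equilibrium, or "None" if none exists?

None

Try safe → high deductible, risky → low deductible:
  Under separation the insurer infers type exactly: high deductible → safe (pays 144), low deductible → risky (pays 89).
  Safe: high deductible gives 144 − 14 = 130; low deductible gives 89 − 0 = 89. No deviation. ✓
  Risky: low deductible gives 89 − 0 = 89; high deductible gives 144 − 50 = 94. Would deviate. ✗
Try safe → low deductible, risky → high deductible:
  Under separation the insurer infers type exactly: low deductible → safe (pays 144), high deductible → risky (pays 89).
  Safe: low deductible gives 144 − 0 = 144; high deductible gives 89 − 14 = 75. No deviation. ✓
  Risky: high deductible gives 89 − 50 = 39; low deductible gives 144 − 0 = 144. Would deviate. ✗
Neither assignment is incentive-compatible.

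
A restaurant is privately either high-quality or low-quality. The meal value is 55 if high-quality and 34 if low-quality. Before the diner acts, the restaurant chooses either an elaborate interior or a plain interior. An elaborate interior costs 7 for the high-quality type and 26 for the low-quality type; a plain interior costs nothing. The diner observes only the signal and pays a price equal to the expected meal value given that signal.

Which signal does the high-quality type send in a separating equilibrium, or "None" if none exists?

elaborate interior

Try high-quality → elaborate interior, low-quality → plain interior:
  If types separate, elaborate interior earns payment 55 and plain interior earns 34.
  High-quality: elaborate interior gives 55 − 7 = 48; plain interior gives 34 − 0 = 34. No deviation. ✓
  Low-quality: plain interior gives 34 − 0 = 34; elaborate interior gives 55 − 26 = 29. No deviation. ✓
Both hold — the high-quality type sends elaborate interior.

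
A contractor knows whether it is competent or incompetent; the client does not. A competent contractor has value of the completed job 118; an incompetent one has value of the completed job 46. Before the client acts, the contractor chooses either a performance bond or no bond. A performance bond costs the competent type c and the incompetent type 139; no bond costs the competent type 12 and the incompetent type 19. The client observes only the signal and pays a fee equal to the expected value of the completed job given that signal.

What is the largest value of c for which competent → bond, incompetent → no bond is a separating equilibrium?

84

Under separation: bond → competent (pays 118); no bond → incompetent (pays 46).
Incompetent: 46 − 19 = 27 ≥ 118 − 139 = -21. Holds regardless of c. ✓
Competent: 118 − c ≥ 46 − 12, so c ≤ 118 − 34 = 84.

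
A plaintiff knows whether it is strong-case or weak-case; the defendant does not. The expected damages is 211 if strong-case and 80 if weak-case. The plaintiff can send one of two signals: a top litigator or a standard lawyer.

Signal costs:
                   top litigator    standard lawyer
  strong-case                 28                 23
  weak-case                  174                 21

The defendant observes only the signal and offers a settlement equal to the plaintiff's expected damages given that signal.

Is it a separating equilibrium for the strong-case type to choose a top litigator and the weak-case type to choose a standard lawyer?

If types separate, top litigator earns payment 211 and standard lawyer earns 80.
Strong-case: top litigator gives 211 − 28 = 183; standard lawyer gives 80 − 23 = 57. No deviation. ✓
Weak-case: standard lawyer gives 80 − 21 = 59; top litigator gives 211 − 174 = 37. No deviation. ✓
Both incentive constraints hold.

Yes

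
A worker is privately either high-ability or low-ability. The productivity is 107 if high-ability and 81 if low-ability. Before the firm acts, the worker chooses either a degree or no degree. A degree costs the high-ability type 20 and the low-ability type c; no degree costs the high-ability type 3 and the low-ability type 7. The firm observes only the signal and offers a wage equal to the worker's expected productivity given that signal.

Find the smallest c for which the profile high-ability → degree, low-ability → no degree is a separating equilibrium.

Under separation: degree → high-ability (pays 107); no degree → low-ability (pays 81).
High-ability: 107 − 20 = 87 ≥ 81 − 3 = 78. Holds regardless of c. ✓
Low-ability: 81 − 7 ≥ 107 − c, so c ≥ 107 − 74 = 33.

33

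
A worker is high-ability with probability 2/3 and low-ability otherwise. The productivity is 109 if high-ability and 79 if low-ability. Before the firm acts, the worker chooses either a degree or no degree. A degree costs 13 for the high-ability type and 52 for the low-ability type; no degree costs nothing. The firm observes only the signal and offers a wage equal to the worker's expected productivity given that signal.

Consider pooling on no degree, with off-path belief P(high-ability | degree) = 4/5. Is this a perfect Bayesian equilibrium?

On the equilibrium path (no degree) the firm holds the prior 2/3 and pays 2/3·109 + 1/3·79 = 99. Off-path (degree) belief 4/5 gives 4/5·109 + 1/5·79 = 103.
High-ability: no degree gives 99 − 0 = 99; degree gives 103 − 13 = 90. Stays. ✓
Low-ability: no degree gives 99 − 0 = 99; degree gives 103 − 52 = 51. Stays. ✓
Beliefs are Bayes-consistent on-path and both types best-respond.

Yes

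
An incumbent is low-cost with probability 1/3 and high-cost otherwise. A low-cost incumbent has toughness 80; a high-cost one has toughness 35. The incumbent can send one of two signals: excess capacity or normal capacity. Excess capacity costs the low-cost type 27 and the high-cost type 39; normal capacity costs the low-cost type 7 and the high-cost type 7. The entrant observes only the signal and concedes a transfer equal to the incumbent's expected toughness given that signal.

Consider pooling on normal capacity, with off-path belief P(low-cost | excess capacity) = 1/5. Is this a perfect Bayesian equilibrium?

Yes

At the pooled signal (normal capacity) the entrant holds the prior 1/3 and pays 1/3·80 + 2/3·35 = 50. Off-path (excess capacity) belief 1/5 gives 1/5·80 + 4/5·35 = 44.
Low-cost: normal capacity gives 50 − 7 = 43; excess capacity gives 44 − 27 = 17. Stays. ✓
High-cost: normal capacity gives 50 − 7 = 43; excess capacity gives 44 − 39 = 5. Stays. ✓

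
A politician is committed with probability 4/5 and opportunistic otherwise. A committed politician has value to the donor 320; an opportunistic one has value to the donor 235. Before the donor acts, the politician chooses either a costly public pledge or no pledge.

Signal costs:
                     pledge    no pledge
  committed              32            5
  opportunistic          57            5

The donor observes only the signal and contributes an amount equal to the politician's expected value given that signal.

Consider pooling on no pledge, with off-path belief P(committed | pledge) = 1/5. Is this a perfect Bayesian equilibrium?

Yes

At the pooled signal (no pledge) the donor holds the prior 4/5 and pays 4/5·320 + 1/5·235 = 303. Off-path (pledge) belief 1/5 gives 1/5·320 + 4/5·235 = 252.
Committed: no pledge gives 303 − 5 = 298; pledge gives 252 − 32 = 220. Stays. ✓
Opportunistic: no pledge gives 303 − 5 = 298; pledge gives 252 − 57 = 195. Stays. ✓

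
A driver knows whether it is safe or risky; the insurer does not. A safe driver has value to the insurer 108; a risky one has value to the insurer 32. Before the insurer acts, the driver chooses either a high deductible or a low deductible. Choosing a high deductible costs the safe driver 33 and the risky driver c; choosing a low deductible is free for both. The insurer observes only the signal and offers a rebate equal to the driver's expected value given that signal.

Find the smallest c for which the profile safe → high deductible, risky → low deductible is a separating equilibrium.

76

Under separation: high deductible → safe (pays 108); low deductible → risky (pays 32).
Safe: 108 − 33 = 75 ≥ 32 − 0 = 32. Holds regardless of c. ✓
Risky: 32 − 0 ≥ 108 − c, so c ≥ 108 − 32 = 76.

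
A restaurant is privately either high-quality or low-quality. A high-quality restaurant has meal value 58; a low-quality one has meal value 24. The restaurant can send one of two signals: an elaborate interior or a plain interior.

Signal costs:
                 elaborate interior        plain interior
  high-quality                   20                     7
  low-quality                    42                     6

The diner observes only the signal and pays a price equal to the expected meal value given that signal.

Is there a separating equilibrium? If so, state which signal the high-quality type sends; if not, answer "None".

Try high-quality → elaborate interior, low-quality → plain interior:
  If types separate, elaborate interior earns payment 58 and plain interior earns 24.
  High-quality: elaborate interior gives 58 − 20 = 38; plain interior gives 24 − 7 = 17. No deviation. ✓
  Low-quality: plain interior gives 24 − 6 = 18; elaborate interior gives 58 − 42 = 16. No deviation. ✓
Both hold — the high-quality type sends elaborate interior.

elaborate interior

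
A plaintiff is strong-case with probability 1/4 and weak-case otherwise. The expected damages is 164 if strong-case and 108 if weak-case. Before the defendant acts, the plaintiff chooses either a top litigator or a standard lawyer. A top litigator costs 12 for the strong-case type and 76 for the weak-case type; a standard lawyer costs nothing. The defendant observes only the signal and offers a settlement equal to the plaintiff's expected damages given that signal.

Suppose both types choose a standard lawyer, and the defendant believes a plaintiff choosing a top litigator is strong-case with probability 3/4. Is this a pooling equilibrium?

No

At the pooled signal (standard lawyer) the defendant holds the prior 1/4 and pays 1/4·164 + 3/4·108 = 122. Off-path (top litigator) belief 3/4 gives 3/4·164 + 1/4·108 = 150.
Strong-case: standard lawyer gives 122 − 0 = 122; top litigator gives 150 − 12 = 138. Deviates. ✗
Weak-case: standard lawyer gives 122 − 0 = 122; top litigator gives 150 − 76 = 74. Stays. ✓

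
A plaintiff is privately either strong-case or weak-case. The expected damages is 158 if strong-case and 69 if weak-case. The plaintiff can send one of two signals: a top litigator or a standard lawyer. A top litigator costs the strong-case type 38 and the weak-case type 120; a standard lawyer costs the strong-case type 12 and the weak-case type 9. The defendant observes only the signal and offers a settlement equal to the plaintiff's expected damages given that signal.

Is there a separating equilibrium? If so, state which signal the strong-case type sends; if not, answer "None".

top litigator

Try strong-case → top litigator, weak-case → standard lawyer:
  If types separate, top litigator earns payment 158 and standard lawyer earns 69.
  Strong-case: top litigator gives 158 − 38 = 120; standard lawyer gives 69 − 12 = 57. No deviation. ✓
  Weak-case: standard lawyer gives 69 − 9 = 60; top litigator gives 158 − 120 = 38. No deviation. ✓
Both hold — the strong-case type sends top litigator.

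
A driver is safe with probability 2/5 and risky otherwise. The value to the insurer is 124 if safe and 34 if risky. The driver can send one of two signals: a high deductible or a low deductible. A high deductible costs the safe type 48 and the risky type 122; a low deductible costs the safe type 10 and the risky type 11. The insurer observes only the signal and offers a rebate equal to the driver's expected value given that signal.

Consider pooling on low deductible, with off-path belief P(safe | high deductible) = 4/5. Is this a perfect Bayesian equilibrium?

Yes

At the pooled signal (low deductible) the insurer holds the prior 2/5 and pays 2/5·124 + 3/5·34 = 70. Off-path (high deductible) belief 4/5 gives 4/5·124 + 1/5·34 = 106.
Safe: low deductible gives 70 − 10 = 60; high deductible gives 106 − 48 = 58. Stays. ✓
Risky: low deductible gives 70 − 11 = 59; high deductible gives 106 − 122 = -16. Stays. ✓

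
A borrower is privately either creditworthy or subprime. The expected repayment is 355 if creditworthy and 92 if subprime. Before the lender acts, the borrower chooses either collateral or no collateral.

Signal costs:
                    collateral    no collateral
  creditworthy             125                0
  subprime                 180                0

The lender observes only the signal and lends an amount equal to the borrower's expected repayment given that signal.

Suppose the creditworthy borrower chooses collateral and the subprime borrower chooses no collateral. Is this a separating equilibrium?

No

If types separate, collateral earns payment 355 and no collateral earns 92.
Creditworthy: collateral gives 355 − 125 = 230; no collateral gives 92 − 0 = 92. No deviation. ✓
Subprime: no collateral gives 92 − 0 = 92; collateral gives 355 − 180 = 175. Would deviate. ✗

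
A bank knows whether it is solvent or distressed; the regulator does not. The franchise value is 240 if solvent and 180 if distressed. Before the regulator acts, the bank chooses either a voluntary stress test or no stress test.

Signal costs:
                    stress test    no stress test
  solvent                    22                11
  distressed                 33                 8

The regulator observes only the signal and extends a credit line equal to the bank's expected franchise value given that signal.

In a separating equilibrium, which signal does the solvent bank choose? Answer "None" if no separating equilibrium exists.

None

Try solvent → stress test, distressed → no stress test:
  If types separate, stress test earns payment 240 and no stress test earns 180.
  Solvent: stress test gives 240 − 22 = 218; no stress test gives 180 − 11 = 169. No deviation. ✓
  Distressed: no stress test gives 180 − 8 = 172; stress test gives 240 − 33 = 207. Would deviate. ✗
Try solvent → no stress test, distressed → stress test:
  If types separate, no stress test earns payment 240 and stress test earns 180.
  Solvent: no stress test gives 240 − 11 = 229; stress test gives 180 − 22 = 158. No deviation. ✓
  Distressed: stress test gives 180 − 33 = 147; no stress test gives 240 − 8 = 232. Would deviate. ✗
Neither assignment is incentive-compatible.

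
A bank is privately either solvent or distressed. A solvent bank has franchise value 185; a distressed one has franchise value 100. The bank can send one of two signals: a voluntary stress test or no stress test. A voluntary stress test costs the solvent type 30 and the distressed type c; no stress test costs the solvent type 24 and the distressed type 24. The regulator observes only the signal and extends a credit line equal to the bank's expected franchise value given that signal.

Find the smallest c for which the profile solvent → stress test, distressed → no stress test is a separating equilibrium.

109

Under separation: stress test → solvent (pays 185); no stress test → distressed (pays 100).
Solvent: 185 − 30 = 155 ≥ 100 − 24 = 76. Holds regardless of c. ✓
Distressed: 100 − 24 ≥ 185 − c, so c ≥ 185 − 76 = 109.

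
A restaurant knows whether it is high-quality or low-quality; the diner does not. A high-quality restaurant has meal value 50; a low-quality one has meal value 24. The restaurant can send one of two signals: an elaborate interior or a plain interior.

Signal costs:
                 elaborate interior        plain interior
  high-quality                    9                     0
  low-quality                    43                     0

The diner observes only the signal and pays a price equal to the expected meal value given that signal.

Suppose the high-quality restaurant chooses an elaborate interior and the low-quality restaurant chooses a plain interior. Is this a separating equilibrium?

Yes

If types separate, elaborate interior earns payment 50 and plain interior earns 24.
High-quality: elaborate interior gives 50 − 9 = 41; plain interior gives 24 − 0 = 24. No deviation. ✓
Low-quality: plain interior gives 24 − 0 = 24; elaborate interior gives 50 − 43 = 7. No deviation. ✓
Neither type gains from mimicking the other.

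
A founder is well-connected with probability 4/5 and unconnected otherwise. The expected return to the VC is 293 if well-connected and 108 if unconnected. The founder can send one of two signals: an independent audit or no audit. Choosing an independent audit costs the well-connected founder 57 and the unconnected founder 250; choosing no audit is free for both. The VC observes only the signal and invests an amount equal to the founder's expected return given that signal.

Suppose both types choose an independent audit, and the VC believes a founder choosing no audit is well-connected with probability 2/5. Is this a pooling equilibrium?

On the equilibrium path (audit) the VC holds the prior 4/5 and pays 4/5·293 + 1/5·108 = 256. Off-path (no audit) belief 2/5 gives 2/5·293 + 3/5·108 = 182.
Well-connected: audit gives 256 − 57 = 199; no audit gives 182 − 0 = 182. Stays. ✓
Unconnected: audit gives 256 − 250 = 6; no audit gives 182 − 0 = 182. Deviates. ✗

No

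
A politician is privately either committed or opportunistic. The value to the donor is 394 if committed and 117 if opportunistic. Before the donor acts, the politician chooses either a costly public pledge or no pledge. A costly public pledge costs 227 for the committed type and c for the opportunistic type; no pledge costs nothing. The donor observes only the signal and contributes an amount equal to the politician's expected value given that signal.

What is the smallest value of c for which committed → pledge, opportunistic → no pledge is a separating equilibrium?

Under separation: pledge → committed (pays 394); no pledge → opportunistic (pays 117).
Committed: 394 − 227 = 167 ≥ 117 − 0 = 117. Holds regardless of c. ✓
Opportunistic: 117 − 0 ≥ 394 − c, so c ≥ 394 − 117 = 277.

277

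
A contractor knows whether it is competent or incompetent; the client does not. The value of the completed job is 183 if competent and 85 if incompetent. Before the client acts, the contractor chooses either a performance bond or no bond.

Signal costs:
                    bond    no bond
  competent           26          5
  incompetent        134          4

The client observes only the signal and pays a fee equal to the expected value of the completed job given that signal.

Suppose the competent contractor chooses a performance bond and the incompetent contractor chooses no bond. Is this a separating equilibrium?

Yes

Under separation the client infers type exactly: bond → competent (pays 183), no bond → incompetent (pays 85).
Competent: bond gives 183 − 26 = 157; no bond gives 85 − 5 = 80. No deviation. ✓
Incompetent: no bond gives 85 − 4 = 81; bond gives 183 − 134 = 49. No deviation. ✓
Both incentive constraints hold.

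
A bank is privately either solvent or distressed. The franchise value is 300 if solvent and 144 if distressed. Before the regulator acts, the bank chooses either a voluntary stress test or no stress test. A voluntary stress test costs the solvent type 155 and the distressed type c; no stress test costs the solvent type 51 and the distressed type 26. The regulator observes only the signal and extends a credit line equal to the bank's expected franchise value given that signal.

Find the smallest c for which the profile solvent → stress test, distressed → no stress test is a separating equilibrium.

182

Under separation: stress test → solvent (pays 300); no stress test → distressed (pays 144).
Solvent: 300 − 155 = 145 ≥ 144 − 51 = 93. Holds regardless of c. ✓
Distressed: 144 − 26 ≥ 300 − c, so c ≥ 300 − 118 = 182.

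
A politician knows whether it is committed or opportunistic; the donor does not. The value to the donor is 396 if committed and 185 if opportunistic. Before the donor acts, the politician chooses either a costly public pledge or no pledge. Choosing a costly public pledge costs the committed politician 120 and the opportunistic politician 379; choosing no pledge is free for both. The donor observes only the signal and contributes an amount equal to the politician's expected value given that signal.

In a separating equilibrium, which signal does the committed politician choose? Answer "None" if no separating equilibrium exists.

pledge

Try committed → pledge, opportunistic → no pledge:
  If types separate, pledge earns payment 396 and no pledge earns 185.
  Committed: pledge gives 396 − 120 = 276; no pledge gives 185 − 0 = 185. No deviation. ✓
  Opportunistic: no pledge gives 185 − 0 = 185; pledge gives 396 − 379 = 17. No deviation. ✓
Both hold — the committed type sends pledge.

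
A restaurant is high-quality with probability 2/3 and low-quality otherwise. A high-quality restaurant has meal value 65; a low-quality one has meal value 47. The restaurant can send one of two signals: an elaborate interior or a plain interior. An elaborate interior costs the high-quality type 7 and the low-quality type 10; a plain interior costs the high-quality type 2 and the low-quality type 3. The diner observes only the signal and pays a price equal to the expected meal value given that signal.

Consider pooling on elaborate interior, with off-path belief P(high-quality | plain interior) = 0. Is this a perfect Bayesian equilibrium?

At the pooled signal (elaborate interior) the diner holds the prior 2/3 and pays 2/3·65 + 1/3·47 = 59. Off-path (plain interior) belief 0 gives 0·65 + 1·47 = 47.
High-quality: elaborate interior gives 59 − 7 = 52; plain interior gives 47 − 2 = 45. Stays. ✓
Low-quality: elaborate interior gives 59 − 10 = 49; plain interior gives 47 − 3 = 44. Stays. ✓

Yes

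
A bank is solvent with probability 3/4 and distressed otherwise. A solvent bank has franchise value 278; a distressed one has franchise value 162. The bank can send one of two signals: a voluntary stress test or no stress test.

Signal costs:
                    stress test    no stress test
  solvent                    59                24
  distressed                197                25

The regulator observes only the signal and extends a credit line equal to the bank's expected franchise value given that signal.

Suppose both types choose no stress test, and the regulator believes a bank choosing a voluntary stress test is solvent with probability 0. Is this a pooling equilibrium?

Yes

At the pooled signal (no stress test) the regulator holds the prior 3/4 and pays 3/4·278 + 1/4·162 = 249. Off-path (stress test) belief 0 gives 0·278 + 1·162 = 162.
Solvent: no stress test gives 249 − 24 = 225; stress test gives 162 − 59 = 103. Stays. ✓
Distressed: no stress test gives 249 − 25 = 224; stress test gives 162 − 197 = -35. Stays. ✓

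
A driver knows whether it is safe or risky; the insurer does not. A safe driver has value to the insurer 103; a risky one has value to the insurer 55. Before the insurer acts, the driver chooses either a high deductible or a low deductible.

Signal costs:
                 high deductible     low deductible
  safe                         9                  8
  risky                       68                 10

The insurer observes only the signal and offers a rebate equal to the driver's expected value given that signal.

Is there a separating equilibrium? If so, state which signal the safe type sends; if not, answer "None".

Try safe → high deductible, risky → low deductible:
  If types separate, high deductible earns payment 103 and low deductible earns 55.
  Safe: high deductible gives 103 − 9 = 94; low deductible gives 55 − 8 = 47. No deviation. ✓
  Risky: low deductible gives 55 − 10 = 45; high deductible gives 103 − 68 = 35. No deviation. ✓
Both hold — the safe type sends high deductible.

high deductible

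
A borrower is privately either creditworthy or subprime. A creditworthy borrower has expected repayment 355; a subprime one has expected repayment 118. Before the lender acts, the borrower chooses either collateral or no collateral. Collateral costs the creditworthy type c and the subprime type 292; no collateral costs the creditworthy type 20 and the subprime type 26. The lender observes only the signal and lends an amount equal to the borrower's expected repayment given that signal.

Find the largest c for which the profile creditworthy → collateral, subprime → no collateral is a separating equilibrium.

Under separation: collateral → creditworthy (pays 355); no collateral → subprime (pays 118).
Subprime: 118 − 26 = 92 ≥ 355 − 292 = 63. Holds regardless of c. ✓
Creditworthy: 355 − c ≥ 118 − 20, so c ≤ 355 − 98 = 257.

257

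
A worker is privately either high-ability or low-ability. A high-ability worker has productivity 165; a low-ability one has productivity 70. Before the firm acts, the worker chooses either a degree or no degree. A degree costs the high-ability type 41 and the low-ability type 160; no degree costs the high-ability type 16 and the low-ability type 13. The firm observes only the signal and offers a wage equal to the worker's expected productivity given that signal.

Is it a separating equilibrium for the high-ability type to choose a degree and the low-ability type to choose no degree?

If types separate, degree earns payment 165 and no degree earns 70.
High-ability: degree gives 165 − 41 = 124; no degree gives 70 − 16 = 54. No deviation. ✓
Low-ability: no degree gives 70 − 13 = 57; degree gives 165 − 160 = 5. No deviation. ✓
Neither type gains from mimicking the other.

Yes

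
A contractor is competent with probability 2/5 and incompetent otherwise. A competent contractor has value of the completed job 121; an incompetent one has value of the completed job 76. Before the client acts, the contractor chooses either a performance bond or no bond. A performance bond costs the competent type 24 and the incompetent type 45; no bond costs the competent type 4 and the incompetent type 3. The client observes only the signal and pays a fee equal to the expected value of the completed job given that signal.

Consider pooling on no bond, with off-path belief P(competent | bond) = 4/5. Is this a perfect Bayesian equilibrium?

At the pooled signal (no bond) the client holds the prior 2/5 and pays 2/5·121 + 3/5·76 = 94. Off-path (bond) belief 4/5 gives 4/5·121 + 1/5·76 = 112.
Competent: no bond gives 94 − 4 = 90; bond gives 112 − 24 = 88. Stays. ✓
Incompetent: no bond gives 94 − 3 = 91; bond gives 112 − 45 = 67. Stays. ✓

Yes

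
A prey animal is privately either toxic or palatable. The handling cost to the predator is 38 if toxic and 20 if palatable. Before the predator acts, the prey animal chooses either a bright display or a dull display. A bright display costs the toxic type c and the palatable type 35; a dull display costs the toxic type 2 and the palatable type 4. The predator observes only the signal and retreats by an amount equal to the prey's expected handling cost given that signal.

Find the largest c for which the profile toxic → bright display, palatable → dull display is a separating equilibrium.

Under separation: bright display → toxic (pays 38); dull display → palatable (pays 20).
Palatable: 20 − 4 = 16 ≥ 38 − 35 = 3. Holds regardless of c. ✓
Toxic: 38 − c ≥ 20 − 2, so c ≤ 38 − 18 = 20.

20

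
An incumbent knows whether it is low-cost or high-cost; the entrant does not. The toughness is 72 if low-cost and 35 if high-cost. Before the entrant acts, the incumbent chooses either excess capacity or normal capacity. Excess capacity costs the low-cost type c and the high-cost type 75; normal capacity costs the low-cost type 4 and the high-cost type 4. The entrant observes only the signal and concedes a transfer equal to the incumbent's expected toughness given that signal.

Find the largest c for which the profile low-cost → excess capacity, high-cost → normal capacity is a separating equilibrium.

41

Under separation: excess capacity → low-cost (pays 72); normal capacity → high-cost (pays 35).
High-cost: 35 − 4 = 31 ≥ 72 − 75 = -3. Holds regardless of c. ✓
Low-cost: 72 − c ≥ 35 − 4, so c ≤ 72 − 31 = 41.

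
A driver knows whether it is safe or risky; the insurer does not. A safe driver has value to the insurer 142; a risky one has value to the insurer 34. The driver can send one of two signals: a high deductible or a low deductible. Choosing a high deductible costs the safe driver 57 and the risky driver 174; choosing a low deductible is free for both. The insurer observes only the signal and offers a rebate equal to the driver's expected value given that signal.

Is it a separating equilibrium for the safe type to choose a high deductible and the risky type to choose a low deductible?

Yes

If types separate, high deductible earns payment 142 and low deductible earns 34.
Safe: high deductible gives 142 − 57 = 85; low deductible gives 34 − 0 = 34. No deviation. ✓
Risky: low deductible gives 34 − 0 = 34; high deductible gives 142 − 174 = -32. No deviation. ✓
Both incentive constraints hold.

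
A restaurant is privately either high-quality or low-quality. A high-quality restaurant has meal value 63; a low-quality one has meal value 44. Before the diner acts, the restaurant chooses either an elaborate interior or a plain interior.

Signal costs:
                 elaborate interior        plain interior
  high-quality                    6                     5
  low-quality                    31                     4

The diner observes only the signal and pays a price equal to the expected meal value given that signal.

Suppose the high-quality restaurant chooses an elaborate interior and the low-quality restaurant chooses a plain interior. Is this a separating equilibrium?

Yes

If types separate, elaborate interior earns payment 63 and plain interior earns 44.
High-quality: elaborate interior gives 63 − 6 = 57; plain interior gives 44 − 5 = 39. No deviation. ✓
Low-quality: plain interior gives 44 − 4 = 40; elaborate interior gives 63 − 31 = 32. No deviation. ✓
Neither type gains from mimicking the other.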